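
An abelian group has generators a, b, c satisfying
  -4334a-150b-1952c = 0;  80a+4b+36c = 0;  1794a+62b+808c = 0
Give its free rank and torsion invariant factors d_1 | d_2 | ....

Answer: M ≅ ℤ/2 ⊕ ℤ/4 ⊕ ℤ/4

Derivation:
rank_ℚ(R)=3; free=3−3=0
SNF(R) diag = [2, 4, 4] → torsion [2, 4, 4]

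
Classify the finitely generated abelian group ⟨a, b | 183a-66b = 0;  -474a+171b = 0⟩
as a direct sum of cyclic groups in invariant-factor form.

rank_ℚ(R)=2; free=2−2=0
SNF(R) diag = [3, 3] → torsion [3, 3]

Answer: M ≅ ℤ/3 ⊕ ℤ/3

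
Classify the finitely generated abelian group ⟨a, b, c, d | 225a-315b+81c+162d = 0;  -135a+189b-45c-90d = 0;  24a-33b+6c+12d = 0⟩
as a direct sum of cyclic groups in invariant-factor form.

rank_ℚ(R)=3; free=4−3=1
SNF(R) diag = [3, 9, 18] → torsion [3, 9, 18]

Answer: M ≅ ℤ^1 ⊕ ℤ/3 ⊕ ℤ/9 ⊕ ℤ/18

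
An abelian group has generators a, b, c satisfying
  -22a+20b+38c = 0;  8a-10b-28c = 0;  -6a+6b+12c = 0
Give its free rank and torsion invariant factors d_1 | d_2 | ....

rank_ℚ(R)=3; free=3−3=0
SNF(R) diag = [2, 6, 6] → torsion [2, 6, 6]

Answer: M ≅ ℤ/2 ⊕ ℤ/6 ⊕ ℤ/6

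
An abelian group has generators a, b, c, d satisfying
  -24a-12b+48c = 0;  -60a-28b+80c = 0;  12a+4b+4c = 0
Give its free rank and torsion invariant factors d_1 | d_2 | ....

Answer: M ≅ ℤ^1 ⊕ ℤ/4 ⊕ ℤ/12 ⊕ ℤ/12

Derivation:
rank_ℚ(R)=3; free=4−3=1
SNF(R) diag = [4, 12, 12] → torsion [4, 12, 12]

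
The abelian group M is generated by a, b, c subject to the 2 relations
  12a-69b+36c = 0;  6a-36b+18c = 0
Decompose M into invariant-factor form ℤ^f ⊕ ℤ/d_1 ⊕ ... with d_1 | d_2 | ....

Answer: M ≅ ℤ^1 ⊕ ℤ/3 ⊕ ℤ/6

Derivation:
rank_ℚ(R)=2; free=3−2=1
SNF(R) diag = [3, 6] → torsion [3, 6]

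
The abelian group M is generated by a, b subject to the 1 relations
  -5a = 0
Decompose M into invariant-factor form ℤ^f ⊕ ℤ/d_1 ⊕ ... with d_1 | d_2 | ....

rank_ℚ(R)=1; free=2−1=1
SNF(R) diag = [5] → torsion [5]

Answer: M ≅ ℤ^1 ⊕ ℤ/5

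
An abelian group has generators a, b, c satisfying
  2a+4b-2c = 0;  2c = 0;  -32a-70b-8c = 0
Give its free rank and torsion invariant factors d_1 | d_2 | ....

Answer: M ≅ ℤ/2 ⊕ ℤ/2 ⊕ ℤ/6

Derivation:
rank_ℚ(R)=3; free=3−3=0
SNF(R) diag = [2, 2, 6] → torsion [2, 2, 6]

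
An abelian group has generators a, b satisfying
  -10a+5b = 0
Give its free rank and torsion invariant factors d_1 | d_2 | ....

Answer: M ≅ ℤ^1 ⊕ ℤ/5

Derivation:
rank_ℚ(R)=1; free=2−1=1
SNF(R) diag = [5] → torsion [5]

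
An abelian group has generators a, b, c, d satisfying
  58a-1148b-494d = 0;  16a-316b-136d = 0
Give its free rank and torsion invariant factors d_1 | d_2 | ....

Answer: M ≅ ℤ^2 ⊕ ℤ/2 ⊕ ℤ/4

Derivation:
rank_ℚ(R)=2; free=4−2=2
SNF(R) diag = [2, 4] → torsion [2, 4]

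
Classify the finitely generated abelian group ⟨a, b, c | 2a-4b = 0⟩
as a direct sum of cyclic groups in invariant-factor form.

rank_ℚ(R)=1; free=3−1=2
SNF(R) diag = [2] → torsion [2]

Answer: M ≅ ℤ^2 ⊕ ℤ/2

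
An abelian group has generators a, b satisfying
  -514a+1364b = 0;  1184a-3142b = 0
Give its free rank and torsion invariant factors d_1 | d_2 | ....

Answer: M ≅ ℤ/2 ⊕ ℤ/6

Derivation:
rank_ℚ(R)=2; free=2−2=0
SNF(R) diag = [2, 6] → torsion [2, 6]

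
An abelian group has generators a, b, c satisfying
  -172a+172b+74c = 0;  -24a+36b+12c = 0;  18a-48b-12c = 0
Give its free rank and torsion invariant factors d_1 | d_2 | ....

rank_ℚ(R)=3; free=3−3=0
SNF(R) diag = [2, 6, 12] → torsion [2, 6, 12]

Answer: M ≅ ℤ/2 ⊕ ℤ/6 ⊕ ℤ/12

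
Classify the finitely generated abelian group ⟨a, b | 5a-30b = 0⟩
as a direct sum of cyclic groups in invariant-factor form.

rank_ℚ(R)=1; free=2−1=1
SNF(R) diag = [5] → torsion [5]

Answer: M ≅ ℤ^1 ⊕ ℤ/5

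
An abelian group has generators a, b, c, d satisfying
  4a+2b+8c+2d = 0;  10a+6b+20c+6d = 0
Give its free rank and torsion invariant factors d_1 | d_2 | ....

Answer: M ≅ ℤ^2 ⊕ ℤ/2 ⊕ ℤ/2

Derivation:
rank_ℚ(R)=2; free=4−2=2
SNF(R) diag = [2, 2] → torsion [2, 2]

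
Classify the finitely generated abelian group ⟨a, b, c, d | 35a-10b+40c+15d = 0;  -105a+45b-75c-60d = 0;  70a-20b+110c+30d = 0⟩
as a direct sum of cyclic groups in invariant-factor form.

Answer: M ≅ ℤ^1 ⊕ ℤ/5 ⊕ ℤ/15 ⊕ ℤ/30

Derivation:
rank_ℚ(R)=3; free=4−3=1
SNF(R) diag = [5, 15, 30] → torsion [5, 15, 30]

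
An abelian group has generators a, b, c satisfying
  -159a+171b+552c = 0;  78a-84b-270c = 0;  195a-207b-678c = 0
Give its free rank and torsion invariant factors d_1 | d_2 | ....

Answer: M ≅ ℤ/3 ⊕ ℤ/6 ⊕ ℤ/18

Derivation:
rank_ℚ(R)=3; free=3−3=0
SNF(R) diag = [3, 6, 18] → torsion [3, 6, 18]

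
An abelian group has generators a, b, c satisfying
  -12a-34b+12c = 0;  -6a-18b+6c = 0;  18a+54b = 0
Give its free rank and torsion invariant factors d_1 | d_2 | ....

rank_ℚ(R)=3; free=3−3=0
SNF(R) diag = [2, 6, 18] → torsion [2, 6, 18]

Answer: M ≅ ℤ/2 ⊕ ℤ/6 ⊕ ℤ/18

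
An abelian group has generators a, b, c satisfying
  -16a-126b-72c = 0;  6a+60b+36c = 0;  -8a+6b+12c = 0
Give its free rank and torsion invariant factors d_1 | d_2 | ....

rank_ℚ(R)=3; free=3−3=0
SNF(R) diag = [2, 6, 12] → torsion [2, 6, 12]

Answer: M ≅ ℤ/2 ⊕ ℤ/6 ⊕ ℤ/12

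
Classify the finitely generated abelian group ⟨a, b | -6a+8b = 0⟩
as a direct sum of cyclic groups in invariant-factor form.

rank_ℚ(R)=1; free=2−1=1
SNF(R) diag = [2] → torsion [2]

Answer: M ≅ ℤ^1 ⊕ ℤ/2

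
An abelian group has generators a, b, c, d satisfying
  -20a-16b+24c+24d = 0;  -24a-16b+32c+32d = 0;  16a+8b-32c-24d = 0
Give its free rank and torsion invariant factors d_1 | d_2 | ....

Answer: M ≅ ℤ^1 ⊕ ℤ/4 ⊕ ℤ/8 ⊕ ℤ/16

Derivation:
rank_ℚ(R)=3; free=4−3=1
SNF(R) diag = [4, 8, 16] → torsion [4, 8, 16]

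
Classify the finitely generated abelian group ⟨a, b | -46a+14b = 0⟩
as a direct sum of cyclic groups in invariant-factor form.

Answer: M ≅ ℤ^1 ⊕ ℤ/2

Derivation:
rank_ℚ(R)=1; free=2−1=1
SNF(R) diag = [2] → torsion [2]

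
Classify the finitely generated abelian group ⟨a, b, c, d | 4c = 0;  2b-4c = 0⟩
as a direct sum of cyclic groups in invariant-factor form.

Answer: M ≅ ℤ^2 ⊕ ℤ/2 ⊕ ℤ/4

Derivation:
rank_ℚ(R)=2; free=4−2=2
SNF(R) diag = [2, 4] → torsion [2, 4]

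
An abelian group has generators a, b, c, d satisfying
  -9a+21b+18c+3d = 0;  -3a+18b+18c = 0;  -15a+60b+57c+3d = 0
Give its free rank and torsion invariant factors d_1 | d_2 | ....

Answer: M ≅ ℤ^1 ⊕ ℤ/3 ⊕ ℤ/3 ⊕ ℤ/3

Derivation:
rank_ℚ(R)=3; free=4−3=1
SNF(R) diag = [3, 3, 3] → torsion [3, 3, 3]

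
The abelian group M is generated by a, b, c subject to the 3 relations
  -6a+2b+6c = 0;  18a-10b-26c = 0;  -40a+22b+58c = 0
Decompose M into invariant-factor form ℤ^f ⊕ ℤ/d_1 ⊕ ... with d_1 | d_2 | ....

Answer: M ≅ ℤ/2 ⊕ ℤ/2 ⊕ ℤ/4

Derivation:
rank_ℚ(R)=3; free=3−3=0
SNF(R) diag = [2, 2, 4] → torsion [2, 2, 4]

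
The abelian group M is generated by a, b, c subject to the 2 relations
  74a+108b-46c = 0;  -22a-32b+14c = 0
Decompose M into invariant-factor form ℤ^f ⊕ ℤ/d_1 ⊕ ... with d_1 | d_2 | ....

rank_ℚ(R)=2; free=3−2=1
SNF(R) diag = [2, 4] → torsion [2, 4]

Answer: M ≅ ℤ^1 ⊕ ℤ/2 ⊕ ℤ/4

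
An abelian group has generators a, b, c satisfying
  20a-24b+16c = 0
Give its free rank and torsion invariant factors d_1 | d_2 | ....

Answer: M ≅ ℤ^2 ⊕ ℤ/4

Derivation:
rank_ℚ(R)=1; free=3−1=2
SNF(R) diag = [4] → torsion [4]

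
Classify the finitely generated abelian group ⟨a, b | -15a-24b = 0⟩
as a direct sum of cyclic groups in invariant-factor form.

Answer: M ≅ ℤ^1 ⊕ ℤ/3

Derivation:
rank_ℚ(R)=1; free=2−1=1
SNF(R) diag = [3] → torsion [3]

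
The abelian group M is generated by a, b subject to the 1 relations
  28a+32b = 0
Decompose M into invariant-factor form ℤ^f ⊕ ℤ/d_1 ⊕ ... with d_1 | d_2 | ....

rank_ℚ(R)=1; free=2−1=1
SNF(R) diag = [4] → torsion [4]

Answer: M ≅ ℤ^1 ⊕ ℤ/4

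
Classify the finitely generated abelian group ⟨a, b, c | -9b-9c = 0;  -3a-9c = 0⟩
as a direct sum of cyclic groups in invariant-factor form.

Answer: M ≅ ℤ^1 ⊕ ℤ/3 ⊕ ℤ/9

Derivation:
rank_ℚ(R)=2; free=3−2=1
SNF(R) diag = [3, 9] → torsion [3, 9]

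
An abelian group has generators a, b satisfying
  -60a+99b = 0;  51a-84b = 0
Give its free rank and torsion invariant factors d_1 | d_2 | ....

Answer: M ≅ ℤ/3 ⊕ ℤ/3

Derivation:
rank_ℚ(R)=2; free=2−2=0
SNF(R) diag = [3, 3] → torsion [3, 3]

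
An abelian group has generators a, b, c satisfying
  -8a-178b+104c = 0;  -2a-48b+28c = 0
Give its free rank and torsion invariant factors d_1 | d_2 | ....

Answer: M ≅ ℤ^1 ⊕ ℤ/2 ⊕ ℤ/2

Derivation:
rank_ℚ(R)=2; free=3−2=1
SNF(R) diag = [2, 2] → torsion [2, 2]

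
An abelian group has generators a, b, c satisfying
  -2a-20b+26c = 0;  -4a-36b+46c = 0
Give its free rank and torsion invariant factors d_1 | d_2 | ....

Answer: M ≅ ℤ^1 ⊕ ℤ/2 ⊕ ℤ/2

Derivation:
rank_ℚ(R)=2; free=3−2=1
SNF(R) diag = [2, 2] → torsion [2, 2]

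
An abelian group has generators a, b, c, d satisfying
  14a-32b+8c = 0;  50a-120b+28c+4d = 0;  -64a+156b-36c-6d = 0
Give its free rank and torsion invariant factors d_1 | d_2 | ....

Answer: M ≅ ℤ^1 ⊕ ℤ/2 ⊕ ℤ/2 ⊕ ℤ/4

Derivation:
rank_ℚ(R)=3; free=4−3=1
SNF(R) diag = [2, 2, 4] → torsion [2, 2, 4]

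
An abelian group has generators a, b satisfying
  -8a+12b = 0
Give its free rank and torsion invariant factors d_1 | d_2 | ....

Answer: M ≅ ℤ^1 ⊕ ℤ/4

Derivation:
rank_ℚ(R)=1; free=2−1=1
SNF(R) diag = [4] → torsion [4]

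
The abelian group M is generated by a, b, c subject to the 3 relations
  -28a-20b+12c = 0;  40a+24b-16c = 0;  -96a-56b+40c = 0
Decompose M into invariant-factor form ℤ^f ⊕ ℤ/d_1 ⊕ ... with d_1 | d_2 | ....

rank_ℚ(R)=3; free=3−3=0
SNF(R) diag = [4, 8, 8] → torsion [4, 8, 8]

Answer: M ≅ ℤ/4 ⊕ ℤ/8 ⊕ ℤ/8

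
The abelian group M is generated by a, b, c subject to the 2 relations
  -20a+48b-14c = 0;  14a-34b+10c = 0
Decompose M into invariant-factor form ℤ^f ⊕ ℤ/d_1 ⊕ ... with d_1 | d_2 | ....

Answer: M ≅ ℤ^1 ⊕ ℤ/2 ⊕ ℤ/2

Derivation:
rank_ℚ(R)=2; free=3−2=1
SNF(R) diag = [2, 2] → torsion [2, 2]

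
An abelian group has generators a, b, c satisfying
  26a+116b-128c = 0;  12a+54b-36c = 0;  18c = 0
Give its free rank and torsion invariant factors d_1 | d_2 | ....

Answer: M ≅ ℤ/2 ⊕ ℤ/6 ⊕ ℤ/18

Derivation:
rank_ℚ(R)=3; free=3−3=0
SNF(R) diag = [2, 6, 18] → torsion [2, 6, 18]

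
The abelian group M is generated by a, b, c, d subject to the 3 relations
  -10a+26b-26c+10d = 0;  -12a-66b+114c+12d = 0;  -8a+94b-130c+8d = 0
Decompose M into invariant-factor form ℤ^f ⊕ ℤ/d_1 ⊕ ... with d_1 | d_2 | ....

rank_ℚ(R)=3; free=4−3=1
SNF(R) diag = [2, 6, 12] → torsion [2, 6, 12]

Answer: M ≅ ℤ^1 ⊕ ℤ/2 ⊕ ℤ/6 ⊕ ℤ/12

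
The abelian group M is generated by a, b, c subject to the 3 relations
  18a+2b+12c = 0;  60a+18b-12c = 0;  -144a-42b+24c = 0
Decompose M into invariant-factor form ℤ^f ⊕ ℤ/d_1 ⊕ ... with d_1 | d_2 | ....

Answer: M ≅ ℤ/2 ⊕ ℤ/6 ⊕ ℤ/12

Derivation:
rank_ℚ(R)=3; free=3−3=0
SNF(R) diag = [2, 6, 12] → torsion [2, 6, 12]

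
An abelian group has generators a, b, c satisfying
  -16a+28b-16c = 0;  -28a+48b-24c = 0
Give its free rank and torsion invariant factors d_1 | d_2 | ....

Answer: M ≅ ℤ^1 ⊕ ℤ/4 ⊕ ℤ/4

Derivation:
rank_ℚ(R)=2; free=3−2=1
SNF(R) diag = [4, 4] → torsion [4, 4]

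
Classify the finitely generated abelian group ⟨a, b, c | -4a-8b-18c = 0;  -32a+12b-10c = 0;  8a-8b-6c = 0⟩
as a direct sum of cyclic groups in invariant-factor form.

Answer: M ≅ ℤ/2 ⊕ ℤ/4 ⊕ ℤ/12

Derivation:
rank_ℚ(R)=3; free=3−3=0
SNF(R) diag = [2, 4, 12] → torsion [2, 4, 12]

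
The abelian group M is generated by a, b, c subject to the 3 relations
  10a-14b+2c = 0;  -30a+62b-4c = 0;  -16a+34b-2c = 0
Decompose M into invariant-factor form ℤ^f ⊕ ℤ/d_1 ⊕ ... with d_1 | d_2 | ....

rank_ℚ(R)=3; free=3−3=0
SNF(R) diag = [2, 2, 2] → torsion [2, 2, 2]

Answer: M ≅ ℤ/2 ⊕ ℤ/2 ⊕ ℤ/2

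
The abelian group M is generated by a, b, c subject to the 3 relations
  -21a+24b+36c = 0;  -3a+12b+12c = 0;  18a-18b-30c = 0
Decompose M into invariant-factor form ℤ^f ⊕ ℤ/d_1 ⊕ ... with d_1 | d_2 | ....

rank_ℚ(R)=3; free=3−3=0
SNF(R) diag = [3, 6, 12] → torsion [3, 6, 12]

Answer: M ≅ ℤ/3 ⊕ ℤ/6 ⊕ ℤ/12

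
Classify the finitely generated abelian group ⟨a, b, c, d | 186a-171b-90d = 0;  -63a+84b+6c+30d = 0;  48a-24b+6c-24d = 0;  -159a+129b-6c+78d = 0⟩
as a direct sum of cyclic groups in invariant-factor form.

Answer: M ≅ ℤ/3 ⊕ ℤ/3 ⊕ ℤ/6 ⊕ ℤ/18

Derivation:
rank_ℚ(R)=4; free=4−4=0
SNF(R) diag = [3, 3, 6, 18] → torsion [3, 3, 6, 18]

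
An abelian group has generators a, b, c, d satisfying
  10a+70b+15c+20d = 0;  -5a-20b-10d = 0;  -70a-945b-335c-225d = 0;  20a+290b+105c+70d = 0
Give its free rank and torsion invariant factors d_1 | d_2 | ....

Answer: M ≅ ℤ/5 ⊕ ℤ/5 ⊕ ℤ/15 ⊕ ℤ/30

Derivation:
rank_ℚ(R)=4; free=4−4=0
SNF(R) diag = [5, 5, 15, 30] → torsion [5, 5, 15, 30]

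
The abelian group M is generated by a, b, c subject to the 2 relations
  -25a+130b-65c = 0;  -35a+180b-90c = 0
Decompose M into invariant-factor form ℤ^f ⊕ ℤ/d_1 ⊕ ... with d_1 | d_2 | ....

rank_ℚ(R)=2; free=3−2=1
SNF(R) diag = [5, 5] → torsion [5, 5]

Answer: M ≅ ℤ^1 ⊕ ℤ/5 ⊕ ℤ/5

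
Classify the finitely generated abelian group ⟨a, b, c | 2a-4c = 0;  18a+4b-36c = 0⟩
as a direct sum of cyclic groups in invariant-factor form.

Answer: M ≅ ℤ^1 ⊕ ℤ/2 ⊕ ℤ/4

Derivation:
rank_ℚ(R)=2; free=3−2=1
SNF(R) diag = [2, 4] → torsion [2, 4]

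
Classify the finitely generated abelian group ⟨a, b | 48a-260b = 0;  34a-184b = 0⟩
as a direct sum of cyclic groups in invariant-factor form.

Answer: M ≅ ℤ/2 ⊕ ℤ/4

Derivation:
rank_ℚ(R)=2; free=2−2=0
SNF(R) diag = [2, 4] → torsion [2, 4]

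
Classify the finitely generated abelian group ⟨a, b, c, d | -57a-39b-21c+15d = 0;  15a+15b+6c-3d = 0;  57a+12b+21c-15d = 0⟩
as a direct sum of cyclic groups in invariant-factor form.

rank_ℚ(R)=3; free=4−3=1
SNF(R) diag = [3, 9, 27] → torsion [3, 9, 27]

Answer: M ≅ ℤ^1 ⊕ ℤ/3 ⊕ ℤ/9 ⊕ ℤ/27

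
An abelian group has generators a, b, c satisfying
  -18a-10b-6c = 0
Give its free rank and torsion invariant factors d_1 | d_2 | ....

rank_ℚ(R)=1; free=3−1=2
SNF(R) diag = [2] → torsion [2]

Answer: M ≅ ℤ^2 ⊕ ℤ/2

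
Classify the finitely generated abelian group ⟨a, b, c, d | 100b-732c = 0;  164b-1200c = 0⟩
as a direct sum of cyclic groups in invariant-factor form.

Answer: M ≅ ℤ^2 ⊕ ℤ/4 ⊕ ℤ/12

Derivation:
rank_ℚ(R)=2; free=4−2=2
SNF(R) diag = [4, 12] → torsion [4, 12]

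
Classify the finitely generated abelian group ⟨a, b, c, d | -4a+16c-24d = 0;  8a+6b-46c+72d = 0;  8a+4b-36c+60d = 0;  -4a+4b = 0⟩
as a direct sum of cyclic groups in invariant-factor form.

Answer: M ≅ ℤ/2 ⊕ ℤ/4 ⊕ ℤ/4 ⊕ ℤ/12

Derivation:
rank_ℚ(R)=4; free=4−4=0
SNF(R) diag = [2, 4, 4, 12] → torsion [2, 4, 4, 12]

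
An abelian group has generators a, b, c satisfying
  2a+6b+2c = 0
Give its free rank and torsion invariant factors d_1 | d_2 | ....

Answer: M ≅ ℤ^2 ⊕ ℤ/2

Derivation:
rank_ℚ(R)=1; free=3−1=2
SNF(R) diag = [2] → torsion [2]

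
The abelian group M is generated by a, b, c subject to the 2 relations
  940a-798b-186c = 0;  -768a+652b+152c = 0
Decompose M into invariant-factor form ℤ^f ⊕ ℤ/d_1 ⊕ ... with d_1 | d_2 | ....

Answer: M ≅ ℤ^1 ⊕ ℤ/2 ⊕ ℤ/4

Derivation:
rank_ℚ(R)=2; free=3−2=1
SNF(R) diag = [2, 4] → torsion [2, 4]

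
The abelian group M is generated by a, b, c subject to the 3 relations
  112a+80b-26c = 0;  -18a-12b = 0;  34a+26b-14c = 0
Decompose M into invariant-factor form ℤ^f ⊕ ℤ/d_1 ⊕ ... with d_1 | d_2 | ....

Answer: M ≅ ℤ/2 ⊕ ℤ/6 ⊕ ℤ/18

Derivation:
rank_ℚ(R)=3; free=3−3=0
SNF(R) diag = [2, 6, 18] → torsion [2, 6, 18]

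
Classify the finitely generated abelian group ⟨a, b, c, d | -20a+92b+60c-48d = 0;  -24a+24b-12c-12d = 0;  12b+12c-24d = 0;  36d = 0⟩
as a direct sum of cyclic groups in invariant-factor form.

rank_ℚ(R)=4; free=4−4=0
SNF(R) diag = [4, 12, 12, 36] → torsion [4, 12, 12, 36]

Answer: M ≅ ℤ/4 ⊕ ℤ/12 ⊕ ℤ/12 ⊕ ℤ/36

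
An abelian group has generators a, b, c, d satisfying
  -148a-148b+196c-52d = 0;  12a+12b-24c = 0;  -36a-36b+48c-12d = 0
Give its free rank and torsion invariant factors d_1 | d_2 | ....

rank_ℚ(R)=3; free=4−3=1
SNF(R) diag = [4, 12, 12] → torsion [4, 12, 12]

Answer: M ≅ ℤ^1 ⊕ ℤ/4 ⊕ ℤ/12 ⊕ ℤ/12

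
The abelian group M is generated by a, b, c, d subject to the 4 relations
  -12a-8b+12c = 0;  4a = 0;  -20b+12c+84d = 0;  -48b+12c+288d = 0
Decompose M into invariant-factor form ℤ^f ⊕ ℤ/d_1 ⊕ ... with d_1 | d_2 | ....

Answer: M ≅ ℤ/4 ⊕ ℤ/4 ⊕ ℤ/12 ⊕ ℤ/24

Derivation:
rank_ℚ(R)=4; free=4−4=0
SNF(R) diag = [4, 4, 12, 24] → torsion [4, 4, 12, 24]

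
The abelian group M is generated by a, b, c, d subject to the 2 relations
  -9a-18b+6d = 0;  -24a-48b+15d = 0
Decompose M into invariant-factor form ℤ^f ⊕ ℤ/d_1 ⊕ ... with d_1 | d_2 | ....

Answer: M ≅ ℤ^2 ⊕ ℤ/3 ⊕ ℤ/3

Derivation:
rank_ℚ(R)=2; free=4−2=2
SNF(R) diag = [3, 3] → torsion [3, 3]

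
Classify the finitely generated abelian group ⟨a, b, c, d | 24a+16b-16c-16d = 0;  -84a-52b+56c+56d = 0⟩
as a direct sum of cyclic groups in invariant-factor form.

rank_ℚ(R)=2; free=4−2=2
SNF(R) diag = [4, 8] → torsion [4, 8]

Answer: M ≅ ℤ^2 ⊕ ℤ/4 ⊕ ℤ/8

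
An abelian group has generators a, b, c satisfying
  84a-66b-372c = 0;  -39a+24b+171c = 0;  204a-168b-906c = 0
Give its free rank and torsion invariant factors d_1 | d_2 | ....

Answer: M ≅ ℤ/3 ⊕ ℤ/6 ⊕ ℤ/18

Derivation:
rank_ℚ(R)=3; free=3−3=0
SNF(R) diag = [3, 6, 18] → torsion [3, 6, 18]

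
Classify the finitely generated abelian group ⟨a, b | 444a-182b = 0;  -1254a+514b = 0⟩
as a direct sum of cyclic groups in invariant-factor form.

Answer: M ≅ ℤ/2 ⊕ ℤ/6

Derivation:
rank_ℚ(R)=2; free=2−2=0
SNF(R) diag = [2, 6] → torsion [2, 6]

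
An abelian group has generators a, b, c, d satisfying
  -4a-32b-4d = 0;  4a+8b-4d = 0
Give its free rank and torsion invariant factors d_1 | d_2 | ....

rank_ℚ(R)=2; free=4−2=2
SNF(R) diag = [4, 8] → torsion [4, 8]

Answer: M ≅ ℤ^2 ⊕ ℤ/4 ⊕ ℤ/8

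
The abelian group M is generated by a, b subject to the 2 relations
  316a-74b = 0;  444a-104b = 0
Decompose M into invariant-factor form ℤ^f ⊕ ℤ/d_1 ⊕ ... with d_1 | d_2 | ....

rank_ℚ(R)=2; free=2−2=0
SNF(R) diag = [2, 4] → torsion [2, 4]

Answer: M ≅ ℤ/2 ⊕ ℤ/4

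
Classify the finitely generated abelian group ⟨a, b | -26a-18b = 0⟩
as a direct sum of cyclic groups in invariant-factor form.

Answer: M ≅ ℤ^1 ⊕ ℤ/2

Derivation:
rank_ℚ(R)=1; free=2−1=1
SNF(R) diag = [2] → torsion [2]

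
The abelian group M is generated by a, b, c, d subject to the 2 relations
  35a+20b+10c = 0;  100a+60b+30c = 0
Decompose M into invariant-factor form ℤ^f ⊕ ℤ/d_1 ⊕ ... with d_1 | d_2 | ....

rank_ℚ(R)=2; free=4−2=2
SNF(R) diag = [5, 10] → torsion [5, 10]

Answer: M ≅ ℤ^2 ⊕ ℤ/5 ⊕ ℤ/10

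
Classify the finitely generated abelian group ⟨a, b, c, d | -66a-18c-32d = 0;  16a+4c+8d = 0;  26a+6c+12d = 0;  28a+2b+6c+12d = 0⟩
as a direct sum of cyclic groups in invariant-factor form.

Answer: M ≅ ℤ/2 ⊕ ℤ/2 ⊕ ℤ/4 ⊕ ℤ/4

Derivation:
rank_ℚ(R)=4; free=4−4=0
SNF(R) diag = [2, 2, 4, 4] → torsion [2, 2, 4, 4]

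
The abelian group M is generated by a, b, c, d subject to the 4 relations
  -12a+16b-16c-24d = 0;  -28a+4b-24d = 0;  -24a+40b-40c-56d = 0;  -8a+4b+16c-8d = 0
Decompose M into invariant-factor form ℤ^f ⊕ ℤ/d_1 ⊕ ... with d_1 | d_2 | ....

Answer: M ≅ ℤ/4 ⊕ ℤ/4 ⊕ ℤ/8 ⊕ ℤ/24

Derivation:
rank_ℚ(R)=4; free=4−4=0
SNF(R) diag = [4, 4, 8, 24] → torsion [4, 4, 8, 24]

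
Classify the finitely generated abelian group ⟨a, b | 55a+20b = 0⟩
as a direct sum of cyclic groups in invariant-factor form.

Answer: M ≅ ℤ^1 ⊕ ℤ/5

Derivation:
rank_ℚ(R)=1; free=2−1=1
SNF(R) diag = [5] → torsion [5]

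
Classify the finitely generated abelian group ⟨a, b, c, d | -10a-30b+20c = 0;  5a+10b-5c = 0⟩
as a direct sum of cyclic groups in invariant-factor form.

rank_ℚ(R)=2; free=4−2=2
SNF(R) diag = [5, 10] → torsion [5, 10]

Answer: M ≅ ℤ^2 ⊕ ℤ/5 ⊕ ℤ/10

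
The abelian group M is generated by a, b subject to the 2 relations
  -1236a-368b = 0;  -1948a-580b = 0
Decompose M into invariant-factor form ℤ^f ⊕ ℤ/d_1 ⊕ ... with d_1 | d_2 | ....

Answer: M ≅ ℤ/4 ⊕ ℤ/4

Derivation:
rank_ℚ(R)=2; free=2−2=0
SNF(R) diag = [4, 4] → torsion [4, 4]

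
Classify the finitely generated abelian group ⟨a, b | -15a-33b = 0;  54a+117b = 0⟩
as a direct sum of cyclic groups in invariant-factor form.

Answer: M ≅ ℤ/3 ⊕ ℤ/9

Derivation:
rank_ℚ(R)=2; free=2−2=0
SNF(R) diag = [3, 9] → torsion [3, 9]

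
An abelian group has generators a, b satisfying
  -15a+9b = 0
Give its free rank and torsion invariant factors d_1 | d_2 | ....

Answer: M ≅ ℤ^1 ⊕ ℤ/3

Derivation:
rank_ℚ(R)=1; free=2−1=1
SNF(R) diag = [3] → torsion [3]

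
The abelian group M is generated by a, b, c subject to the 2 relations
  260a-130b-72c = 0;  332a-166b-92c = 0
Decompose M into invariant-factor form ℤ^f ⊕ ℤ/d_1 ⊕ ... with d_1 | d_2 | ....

rank_ℚ(R)=2; free=3−2=1
SNF(R) diag = [2, 4] → torsion [2, 4]

Answer: M ≅ ℤ^1 ⊕ ℤ/2 ⊕ ℤ/4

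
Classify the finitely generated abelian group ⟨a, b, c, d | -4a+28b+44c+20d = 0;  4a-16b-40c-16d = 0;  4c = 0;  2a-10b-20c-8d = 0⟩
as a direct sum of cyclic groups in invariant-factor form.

Answer: M ≅ ℤ/2 ⊕ ℤ/4 ⊕ ℤ/4 ⊕ ℤ/4

Derivation:
rank_ℚ(R)=4; free=4−4=0
SNF(R) diag = [2, 4, 4, 4] → torsion [2, 4, 4, 4]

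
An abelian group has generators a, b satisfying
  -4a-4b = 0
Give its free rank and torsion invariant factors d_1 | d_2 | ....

rank_ℚ(R)=1; free=2−1=1
SNF(R) diag = [4] → torsion [4]

Answer: M ≅ ℤ^1 ⊕ ℤ/4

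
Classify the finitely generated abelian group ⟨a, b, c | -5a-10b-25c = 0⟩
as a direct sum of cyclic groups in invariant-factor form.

rank_ℚ(R)=1; free=3−1=2
SNF(R) diag = [5] → torsion [5]

Answer: M ≅ ℤ^2 ⊕ ℤ/5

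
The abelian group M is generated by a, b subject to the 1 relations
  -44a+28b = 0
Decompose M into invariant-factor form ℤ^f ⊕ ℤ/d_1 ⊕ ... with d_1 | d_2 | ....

Answer: M ≅ ℤ^1 ⊕ ℤ/4

Derivation:
rank_ℚ(R)=1; free=2−1=1
SNF(R) diag = [4] → torsion [4]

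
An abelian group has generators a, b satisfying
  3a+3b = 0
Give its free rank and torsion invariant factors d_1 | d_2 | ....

Answer: M ≅ ℤ^1 ⊕ ℤ/3

Derivation:
rank_ℚ(R)=1; free=2−1=1
SNF(R) diag = [3] → torsion [3]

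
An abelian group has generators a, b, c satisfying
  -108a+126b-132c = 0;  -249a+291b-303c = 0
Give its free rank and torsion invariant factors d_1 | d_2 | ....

rank_ℚ(R)=2; free=3−2=1
SNF(R) diag = [3, 6] → torsion [3, 6]

Answer: M ≅ ℤ^1 ⊕ ℤ/3 ⊕ ℤ/6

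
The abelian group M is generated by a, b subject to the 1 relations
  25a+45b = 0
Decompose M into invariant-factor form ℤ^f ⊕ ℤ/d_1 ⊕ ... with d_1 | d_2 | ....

Answer: M ≅ ℤ^1 ⊕ ℤ/5

Derivation:
rank_ℚ(R)=1; free=2−1=1
SNF(R) diag = [5] → torsion [5]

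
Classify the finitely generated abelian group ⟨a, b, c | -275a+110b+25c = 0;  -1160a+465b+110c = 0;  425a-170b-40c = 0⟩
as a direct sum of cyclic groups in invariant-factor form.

rank_ℚ(R)=3; free=3−3=0
SNF(R) diag = [5, 5, 15] → torsion [5, 5, 15]

Answer: M ≅ ℤ/5 ⊕ ℤ/5 ⊕ ℤ/15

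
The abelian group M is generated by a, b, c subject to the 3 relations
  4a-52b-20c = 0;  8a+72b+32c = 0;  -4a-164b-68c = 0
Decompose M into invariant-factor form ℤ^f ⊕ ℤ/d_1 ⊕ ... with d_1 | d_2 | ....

Answer: M ≅ ℤ/4 ⊕ ℤ/8 ⊕ ℤ/8

Derivation:
rank_ℚ(R)=3; free=3−3=0
SNF(R) diag = [4, 8, 8] → torsion [4, 8, 8]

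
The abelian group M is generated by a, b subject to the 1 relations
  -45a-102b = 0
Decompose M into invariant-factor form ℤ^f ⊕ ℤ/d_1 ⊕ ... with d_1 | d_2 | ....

rank_ℚ(R)=1; free=2−1=1
SNF(R) diag = [3] → torsion [3]

Answer: M ≅ ℤ^1 ⊕ ℤ/3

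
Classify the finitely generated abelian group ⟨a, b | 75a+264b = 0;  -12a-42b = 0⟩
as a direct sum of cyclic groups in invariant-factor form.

Answer: M ≅ ℤ/3 ⊕ ℤ/6

Derivation:
rank_ℚ(R)=2; free=2−2=0
SNF(R) diag = [3, 6] → torsion [3, 6]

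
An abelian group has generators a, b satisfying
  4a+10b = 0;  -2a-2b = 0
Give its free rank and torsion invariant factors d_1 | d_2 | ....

rank_ℚ(R)=2; free=2−2=0
SNF(R) diag = [2, 6] → torsion [2, 6]

Answer: M ≅ ℤ/2 ⊕ ℤ/6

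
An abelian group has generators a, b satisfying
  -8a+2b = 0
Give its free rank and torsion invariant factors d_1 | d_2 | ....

Answer: M ≅ ℤ^1 ⊕ ℤ/2

Derivation:
rank_ℚ(R)=1; free=2−1=1
SNF(R) diag = [2] → torsion [2]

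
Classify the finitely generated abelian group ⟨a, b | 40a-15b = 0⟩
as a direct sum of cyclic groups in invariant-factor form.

Answer: M ≅ ℤ^1 ⊕ ℤ/5

Derivation:
rank_ℚ(R)=1; free=2−1=1
SNF(R) diag = [5] → torsion [5]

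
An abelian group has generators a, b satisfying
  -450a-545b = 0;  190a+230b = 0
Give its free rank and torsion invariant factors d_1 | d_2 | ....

rank_ℚ(R)=2; free=2−2=0
SNF(R) diag = [5, 10] → torsion [5, 10]

Answer: M ≅ ℤ/5 ⊕ ℤ/10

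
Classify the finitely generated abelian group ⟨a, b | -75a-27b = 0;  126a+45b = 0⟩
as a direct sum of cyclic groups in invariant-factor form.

Answer: M ≅ ℤ/3 ⊕ ℤ/9

Derivation:
rank_ℚ(R)=2; free=2−2=0
SNF(R) diag = [3, 9] → torsion [3, 9]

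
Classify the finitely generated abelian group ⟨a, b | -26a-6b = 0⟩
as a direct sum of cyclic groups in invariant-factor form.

rank_ℚ(R)=1; free=2−1=1
SNF(R) diag = [2] → torsion [2]

Answer: M ≅ ℤ^1 ⊕ ℤ/2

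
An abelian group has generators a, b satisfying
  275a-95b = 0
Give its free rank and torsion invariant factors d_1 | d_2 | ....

Answer: M ≅ ℤ^1 ⊕ ℤ/5

Derivation:
rank_ℚ(R)=1; free=2−1=1
SNF(R) diag = [5] → torsion [5]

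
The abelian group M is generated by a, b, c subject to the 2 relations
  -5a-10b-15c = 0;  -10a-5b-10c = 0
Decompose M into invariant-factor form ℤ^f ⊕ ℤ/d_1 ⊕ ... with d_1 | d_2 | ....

rank_ℚ(R)=2; free=3−2=1
SNF(R) diag = [5, 5] → torsion [5, 5]

Answer: M ≅ ℤ^1 ⊕ ℤ/5 ⊕ ℤ/5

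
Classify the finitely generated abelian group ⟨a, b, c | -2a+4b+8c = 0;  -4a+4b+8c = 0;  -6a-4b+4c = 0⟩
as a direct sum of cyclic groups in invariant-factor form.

rank_ℚ(R)=3; free=3−3=0
SNF(R) diag = [2, 4, 12] → torsion [2, 4, 12]

Answer: M ≅ ℤ/2 ⊕ ℤ/4 ⊕ ℤ/12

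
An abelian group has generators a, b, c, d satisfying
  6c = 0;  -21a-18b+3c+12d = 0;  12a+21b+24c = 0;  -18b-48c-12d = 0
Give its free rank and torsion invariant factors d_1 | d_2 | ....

rank_ℚ(R)=4; free=4−4=0
SNF(R) diag = [3, 3, 6, 12] → torsion [3, 3, 6, 12]

Answer: M ≅ ℤ/3 ⊕ ℤ/3 ⊕ ℤ/6 ⊕ ℤ/12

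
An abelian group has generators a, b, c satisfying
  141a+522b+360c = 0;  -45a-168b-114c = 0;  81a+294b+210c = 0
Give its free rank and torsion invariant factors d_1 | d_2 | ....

rank_ℚ(R)=3; free=3−3=0
SNF(R) diag = [3, 6, 6] → torsion [3, 6, 6]

Answer: M ≅ ℤ/3 ⊕ ℤ/6 ⊕ ℤ/6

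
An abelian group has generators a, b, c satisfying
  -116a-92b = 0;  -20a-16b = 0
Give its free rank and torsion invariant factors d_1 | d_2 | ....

Answer: M ≅ ℤ^1 ⊕ ℤ/4 ⊕ ℤ/4

Derivation:
rank_ℚ(R)=2; free=3−2=1
SNF(R) diag = [4, 4] → torsion [4, 4]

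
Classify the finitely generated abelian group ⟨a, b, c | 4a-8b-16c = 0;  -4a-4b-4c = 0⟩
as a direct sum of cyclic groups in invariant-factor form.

Answer: M ≅ ℤ^1 ⊕ ℤ/4 ⊕ ℤ/4

Derivation:
rank_ℚ(R)=2; free=3−2=1
SNF(R) diag = [4, 4] → torsion [4, 4]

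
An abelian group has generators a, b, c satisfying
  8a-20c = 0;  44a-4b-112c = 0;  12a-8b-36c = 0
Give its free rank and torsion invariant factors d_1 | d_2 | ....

Answer: M ≅ ℤ/4 ⊕ ℤ/4 ⊕ ℤ/4

Derivation:
rank_ℚ(R)=3; free=3−3=0
SNF(R) diag = [4, 4, 4] → torsion [4, 4, 4]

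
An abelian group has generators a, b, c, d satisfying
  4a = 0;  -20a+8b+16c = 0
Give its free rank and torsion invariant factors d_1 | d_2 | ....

rank_ℚ(R)=2; free=4−2=2
SNF(R) diag = [4, 8] → torsion [4, 8]

Answer: M ≅ ℤ^2 ⊕ ℤ/4 ⊕ ℤ/8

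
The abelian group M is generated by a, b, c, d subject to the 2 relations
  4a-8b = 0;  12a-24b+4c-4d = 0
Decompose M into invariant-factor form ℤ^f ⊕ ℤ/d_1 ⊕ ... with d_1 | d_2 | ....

Answer: M ≅ ℤ^2 ⊕ ℤ/4 ⊕ ℤ/4

Derivation:
rank_ℚ(R)=2; free=4−2=2
SNF(R) diag = [4, 4] → torsion [4, 4]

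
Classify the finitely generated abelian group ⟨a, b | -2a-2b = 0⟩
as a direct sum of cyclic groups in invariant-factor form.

rank_ℚ(R)=1; free=2−1=1
SNF(R) diag = [2] → torsion [2]

Answer: M ≅ ℤ^1 ⊕ ℤ/2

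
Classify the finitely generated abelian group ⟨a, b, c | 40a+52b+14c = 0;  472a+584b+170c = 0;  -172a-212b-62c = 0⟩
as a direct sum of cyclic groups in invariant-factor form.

Answer: M ≅ ℤ/2 ⊕ ℤ/4 ⊕ ℤ/12

Derivation:
rank_ℚ(R)=3; free=3−3=0
SNF(R) diag = [2, 4, 12] → torsion [2, 4, 12]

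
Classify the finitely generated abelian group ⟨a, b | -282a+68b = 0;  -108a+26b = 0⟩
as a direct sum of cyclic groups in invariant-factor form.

Answer: M ≅ ℤ/2 ⊕ ℤ/6

Derivation:
rank_ℚ(R)=2; free=2−2=0
SNF(R) diag = [2, 6] → torsion [2, 6]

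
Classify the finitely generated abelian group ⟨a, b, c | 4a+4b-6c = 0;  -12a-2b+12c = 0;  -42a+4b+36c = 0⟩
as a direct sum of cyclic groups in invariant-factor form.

Answer: M ≅ ℤ/2 ⊕ ℤ/2 ⊕ ℤ/6

Derivation:
rank_ℚ(R)=3; free=3−3=0
SNF(R) diag = [2, 2, 6] → torsion [2, 2, 6]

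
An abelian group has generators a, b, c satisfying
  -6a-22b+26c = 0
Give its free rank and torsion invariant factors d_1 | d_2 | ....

rank_ℚ(R)=1; free=3−1=2
SNF(R) diag = [2] → torsion [2]

Answer: M ≅ ℤ^2 ⊕ ℤ/2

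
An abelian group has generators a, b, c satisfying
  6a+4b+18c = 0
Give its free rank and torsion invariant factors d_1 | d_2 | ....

rank_ℚ(R)=1; free=3−1=2
SNF(R) diag = [2] → torsion [2]

Answer: M ≅ ℤ^2 ⊕ ℤ/2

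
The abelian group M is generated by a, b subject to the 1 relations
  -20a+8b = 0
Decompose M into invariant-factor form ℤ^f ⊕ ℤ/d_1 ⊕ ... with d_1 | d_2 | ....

rank_ℚ(R)=1; free=2−1=1
SNF(R) diag = [4] → torsion [4]

Answer: M ≅ ℤ^1 ⊕ ℤ/4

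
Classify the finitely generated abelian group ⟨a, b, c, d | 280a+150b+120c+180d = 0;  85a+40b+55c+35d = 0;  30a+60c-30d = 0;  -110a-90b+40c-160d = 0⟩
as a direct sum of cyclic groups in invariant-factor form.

rank_ℚ(R)=4; free=4−4=0
SNF(R) diag = [5, 10, 10, 30] → torsion [5, 10, 10, 30]

Answer: M ≅ ℤ/5 ⊕ ℤ/10 ⊕ ℤ/10 ⊕ ℤ/30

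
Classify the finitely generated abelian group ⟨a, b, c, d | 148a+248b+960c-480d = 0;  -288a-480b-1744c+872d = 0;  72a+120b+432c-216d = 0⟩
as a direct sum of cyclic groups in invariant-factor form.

rank_ℚ(R)=3; free=4−3=1
SNF(R) diag = [4, 8, 24] → torsion [4, 8, 24]

Answer: M ≅ ℤ^1 ⊕ ℤ/4 ⊕ ℤ/8 ⊕ ℤ/24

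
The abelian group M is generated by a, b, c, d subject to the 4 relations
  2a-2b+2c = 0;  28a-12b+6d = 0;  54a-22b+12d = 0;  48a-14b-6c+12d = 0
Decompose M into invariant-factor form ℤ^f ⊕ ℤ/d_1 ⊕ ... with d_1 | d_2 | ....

rank_ℚ(R)=4; free=4−4=0
SNF(R) diag = [2, 2, 2, 6] → torsion [2, 2, 2, 6]

Answer: M ≅ ℤ/2 ⊕ ℤ/2 ⊕ ℤ/2 ⊕ ℤ/6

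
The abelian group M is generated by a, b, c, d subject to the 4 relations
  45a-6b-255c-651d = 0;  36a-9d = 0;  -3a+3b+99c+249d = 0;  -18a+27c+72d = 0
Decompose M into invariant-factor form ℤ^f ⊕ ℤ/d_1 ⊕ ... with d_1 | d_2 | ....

Answer: M ≅ ℤ/3 ⊕ ℤ/3 ⊕ ℤ/9 ⊕ ℤ/27

Derivation:
rank_ℚ(R)=4; free=4−4=0
SNF(R) diag = [3, 3, 9, 27] → torsion [3, 3, 9, 27]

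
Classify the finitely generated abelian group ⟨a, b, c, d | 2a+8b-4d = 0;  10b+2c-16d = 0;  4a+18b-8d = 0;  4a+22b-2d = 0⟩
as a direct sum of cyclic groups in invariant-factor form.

Answer: M ≅ ℤ/2 ⊕ ℤ/2 ⊕ ℤ/2 ⊕ ℤ/6

Derivation:
rank_ℚ(R)=4; free=4−4=0
SNF(R) diag = [2, 2, 2, 6] → torsion [2, 2, 2, 6]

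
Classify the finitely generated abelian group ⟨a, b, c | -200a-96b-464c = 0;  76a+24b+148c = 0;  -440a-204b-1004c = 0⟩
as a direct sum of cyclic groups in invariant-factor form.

Answer: M ≅ ℤ/4 ⊕ ℤ/12 ⊕ ℤ/24

Derivation:
rank_ℚ(R)=3; free=3−3=0
SNF(R) diag = [4, 12, 24] → torsion [4, 12, 24]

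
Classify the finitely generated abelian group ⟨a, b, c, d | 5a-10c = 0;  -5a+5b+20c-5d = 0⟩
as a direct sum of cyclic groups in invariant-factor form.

rank_ℚ(R)=2; free=4−2=2
SNF(R) diag = [5, 5] → torsion [5, 5]

Answer: M ≅ ℤ^2 ⊕ ℤ/5 ⊕ ℤ/5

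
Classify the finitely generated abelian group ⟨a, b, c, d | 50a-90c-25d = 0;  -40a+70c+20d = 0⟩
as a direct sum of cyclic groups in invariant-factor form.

rank_ℚ(R)=2; free=4−2=2
SNF(R) diag = [5, 10] → torsion [5, 10]

Answer: M ≅ ℤ^2 ⊕ ℤ/5 ⊕ ℤ/10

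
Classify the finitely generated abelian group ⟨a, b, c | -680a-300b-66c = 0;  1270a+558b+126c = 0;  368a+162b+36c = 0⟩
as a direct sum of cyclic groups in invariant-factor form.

Answer: M ≅ ℤ/2 ⊕ ℤ/6 ⊕ ℤ/18

Derivation:
rank_ℚ(R)=3; free=3−3=0
SNF(R) diag = [2, 6, 18] → torsion [2, 6, 18]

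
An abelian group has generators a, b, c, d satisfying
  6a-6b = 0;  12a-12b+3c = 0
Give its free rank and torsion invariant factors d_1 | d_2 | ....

Answer: M ≅ ℤ^2 ⊕ ℤ/3 ⊕ ℤ/6

Derivation:
rank_ℚ(R)=2; free=4−2=2
SNF(R) diag = [3, 6] → torsion [3, 6]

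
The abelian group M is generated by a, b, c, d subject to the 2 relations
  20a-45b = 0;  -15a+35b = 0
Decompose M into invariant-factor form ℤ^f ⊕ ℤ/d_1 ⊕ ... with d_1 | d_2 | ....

Answer: M ≅ ℤ^2 ⊕ ℤ/5 ⊕ ℤ/5

Derivation:
rank_ℚ(R)=2; free=4−2=2
SNF(R) diag = [5, 5] → torsion [5, 5]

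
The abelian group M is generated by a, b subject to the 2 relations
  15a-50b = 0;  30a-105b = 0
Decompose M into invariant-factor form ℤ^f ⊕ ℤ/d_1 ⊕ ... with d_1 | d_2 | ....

rank_ℚ(R)=2; free=2−2=0
SNF(R) diag = [5, 15] → torsion [5, 15]

Answer: M ≅ ℤ/5 ⊕ ℤ/15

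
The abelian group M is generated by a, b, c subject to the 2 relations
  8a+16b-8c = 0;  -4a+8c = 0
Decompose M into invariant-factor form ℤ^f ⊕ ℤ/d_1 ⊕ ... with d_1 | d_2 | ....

Answer: M ≅ ℤ^1 ⊕ ℤ/4 ⊕ ℤ/8

Derivation:
rank_ℚ(R)=2; free=3−2=1
SNF(R) diag = [4, 8] → torsion [4, 8]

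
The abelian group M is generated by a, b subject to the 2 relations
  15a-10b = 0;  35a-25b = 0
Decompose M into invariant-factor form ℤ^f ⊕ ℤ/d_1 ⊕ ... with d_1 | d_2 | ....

rank_ℚ(R)=2; free=2−2=0
SNF(R) diag = [5, 5] → torsion [5, 5]

Answer: M ≅ ℤ/5 ⊕ ℤ/5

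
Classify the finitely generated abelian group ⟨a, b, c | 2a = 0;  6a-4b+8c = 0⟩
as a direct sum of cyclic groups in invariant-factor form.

rank_ℚ(R)=2; free=3−2=1
SNF(R) diag = [2, 4] → torsion [2, 4]

Answer: M ≅ ℤ^1 ⊕ ℤ/2 ⊕ ℤ/4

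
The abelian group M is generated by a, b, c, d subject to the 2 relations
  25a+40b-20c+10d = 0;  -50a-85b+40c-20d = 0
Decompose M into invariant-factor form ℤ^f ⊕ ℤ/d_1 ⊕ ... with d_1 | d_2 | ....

Answer: M ≅ ℤ^2 ⊕ ℤ/5 ⊕ ℤ/5

Derivation:
rank_ℚ(R)=2; free=4−2=2
SNF(R) diag = [5, 5] → torsion [5, 5]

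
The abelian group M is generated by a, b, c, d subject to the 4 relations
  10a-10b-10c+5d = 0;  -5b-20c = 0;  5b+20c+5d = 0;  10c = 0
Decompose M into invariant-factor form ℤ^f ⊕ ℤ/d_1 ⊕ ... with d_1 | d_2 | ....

rank_ℚ(R)=4; free=4−4=0
SNF(R) diag = [5, 5, 10, 10] → torsion [5, 5, 10, 10]

Answer: M ≅ ℤ/5 ⊕ ℤ/5 ⊕ ℤ/10 ⊕ ℤ/10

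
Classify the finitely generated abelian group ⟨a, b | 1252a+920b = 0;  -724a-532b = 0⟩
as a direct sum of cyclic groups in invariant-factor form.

rank_ℚ(R)=2; free=2−2=0
SNF(R) diag = [4, 4] → torsion [4, 4]

Answer: M ≅ ℤ/4 ⊕ ℤ/4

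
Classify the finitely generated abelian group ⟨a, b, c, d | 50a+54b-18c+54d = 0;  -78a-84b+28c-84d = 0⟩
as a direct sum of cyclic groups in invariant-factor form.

rank_ℚ(R)=2; free=4−2=2
SNF(R) diag = [2, 2] → torsion [2, 2]

Answer: M ≅ ℤ^2 ⊕ ℤ/2 ⊕ ℤ/2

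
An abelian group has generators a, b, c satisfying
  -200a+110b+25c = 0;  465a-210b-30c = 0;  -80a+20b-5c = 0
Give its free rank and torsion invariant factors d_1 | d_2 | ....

rank_ℚ(R)=3; free=3−3=0
SNF(R) diag = [5, 15, 30] → torsion [5, 15, 30]

Answer: M ≅ ℤ/5 ⊕ ℤ/15 ⊕ ℤ/30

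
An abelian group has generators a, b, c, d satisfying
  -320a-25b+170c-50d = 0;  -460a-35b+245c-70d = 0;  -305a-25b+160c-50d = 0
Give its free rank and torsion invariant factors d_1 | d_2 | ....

Answer: M ≅ ℤ^1 ⊕ ℤ/5 ⊕ ℤ/5 ⊕ ℤ/15

Derivation:
rank_ℚ(R)=3; free=4−3=1
SNF(R) diag = [5, 5, 15] → torsion [5, 5, 15]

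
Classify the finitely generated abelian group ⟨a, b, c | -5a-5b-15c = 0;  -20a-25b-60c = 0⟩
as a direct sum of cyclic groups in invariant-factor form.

rank_ℚ(R)=2; free=3−2=1
SNF(R) diag = [5, 5] → torsion [5, 5]

Answer: M ≅ ℤ^1 ⊕ ℤ/5 ⊕ ℤ/5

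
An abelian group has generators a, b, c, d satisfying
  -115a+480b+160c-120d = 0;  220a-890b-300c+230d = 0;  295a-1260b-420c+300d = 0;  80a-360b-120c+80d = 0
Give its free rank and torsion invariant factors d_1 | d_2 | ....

rank_ℚ(R)=4; free=4−4=0
SNF(R) diag = [5, 10, 20, 40] → torsion [5, 10, 20, 40]

Answer: M ≅ ℤ/5 ⊕ ℤ/10 ⊕ ℤ/20 ⊕ ℤ/40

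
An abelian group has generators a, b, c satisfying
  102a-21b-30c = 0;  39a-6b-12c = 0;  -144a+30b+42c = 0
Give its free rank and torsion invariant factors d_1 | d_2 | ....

Answer: M ≅ ℤ/3 ⊕ ℤ/3 ⊕ ℤ/6

Derivation:
rank_ℚ(R)=3; free=3−3=0
SNF(R) diag = [3, 3, 6] → torsion [3, 3, 6]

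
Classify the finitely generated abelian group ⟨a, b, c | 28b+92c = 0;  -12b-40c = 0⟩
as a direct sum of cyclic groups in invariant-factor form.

Answer: M ≅ ℤ^1 ⊕ ℤ/4 ⊕ ℤ/4

Derivation:
rank_ℚ(R)=2; free=3−2=1
SNF(R) diag = [4, 4] → torsion [4, 4]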